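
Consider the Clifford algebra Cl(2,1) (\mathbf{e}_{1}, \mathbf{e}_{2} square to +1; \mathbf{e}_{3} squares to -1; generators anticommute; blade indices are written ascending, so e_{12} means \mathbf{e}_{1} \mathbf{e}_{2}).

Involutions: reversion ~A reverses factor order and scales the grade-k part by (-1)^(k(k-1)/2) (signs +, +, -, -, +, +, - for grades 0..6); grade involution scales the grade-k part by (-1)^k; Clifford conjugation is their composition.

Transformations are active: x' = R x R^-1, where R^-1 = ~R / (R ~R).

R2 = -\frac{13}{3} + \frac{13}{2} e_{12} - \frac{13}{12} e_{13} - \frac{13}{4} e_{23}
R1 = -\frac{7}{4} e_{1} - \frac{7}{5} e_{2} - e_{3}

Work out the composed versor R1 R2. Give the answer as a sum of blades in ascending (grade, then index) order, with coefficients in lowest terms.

Distribute over the terms of R1 (each basis-blade product reordered to ascending indices, repeated generators contracted through their squares):
(-\frac{7}{4} e_{1}) R2 = \frac{91}{12} e_{1} - \frac{91}{8} e_{2} + \frac{91}{48} e_{3} + \frac{91}{16} e_{123}
(-\frac{7}{5} e_{2}) R2 = \frac{91}{10} e_{1} + \frac{91}{15} e_{2} + \frac{91}{20} e_{3} - \frac{91}{60} e_{123}
(-e_{3}) R2 = \frac{13}{12} e_{1} + \frac{13}{4} e_{2} + \frac{13}{3} e_{3} - \frac{13}{2} e_{123}
Summing the partial products and collecting blades:
Answer: \frac{533}{30} e_{1} - \frac{247}{120} e_{2} + \frac{2587}{240} e_{3} - \frac{559}{240} e_{123}


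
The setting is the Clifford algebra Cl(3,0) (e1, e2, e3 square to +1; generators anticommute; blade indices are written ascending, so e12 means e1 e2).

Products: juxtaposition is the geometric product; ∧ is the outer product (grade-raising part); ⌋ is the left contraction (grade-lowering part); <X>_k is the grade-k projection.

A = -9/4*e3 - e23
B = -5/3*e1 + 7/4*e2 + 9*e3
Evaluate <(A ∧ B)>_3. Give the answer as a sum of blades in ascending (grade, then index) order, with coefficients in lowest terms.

step 1: -15/4*e13 + 63/16*e23 + 5/3*e123
step 2: 5/3*e123
Answer: 5/3*e123


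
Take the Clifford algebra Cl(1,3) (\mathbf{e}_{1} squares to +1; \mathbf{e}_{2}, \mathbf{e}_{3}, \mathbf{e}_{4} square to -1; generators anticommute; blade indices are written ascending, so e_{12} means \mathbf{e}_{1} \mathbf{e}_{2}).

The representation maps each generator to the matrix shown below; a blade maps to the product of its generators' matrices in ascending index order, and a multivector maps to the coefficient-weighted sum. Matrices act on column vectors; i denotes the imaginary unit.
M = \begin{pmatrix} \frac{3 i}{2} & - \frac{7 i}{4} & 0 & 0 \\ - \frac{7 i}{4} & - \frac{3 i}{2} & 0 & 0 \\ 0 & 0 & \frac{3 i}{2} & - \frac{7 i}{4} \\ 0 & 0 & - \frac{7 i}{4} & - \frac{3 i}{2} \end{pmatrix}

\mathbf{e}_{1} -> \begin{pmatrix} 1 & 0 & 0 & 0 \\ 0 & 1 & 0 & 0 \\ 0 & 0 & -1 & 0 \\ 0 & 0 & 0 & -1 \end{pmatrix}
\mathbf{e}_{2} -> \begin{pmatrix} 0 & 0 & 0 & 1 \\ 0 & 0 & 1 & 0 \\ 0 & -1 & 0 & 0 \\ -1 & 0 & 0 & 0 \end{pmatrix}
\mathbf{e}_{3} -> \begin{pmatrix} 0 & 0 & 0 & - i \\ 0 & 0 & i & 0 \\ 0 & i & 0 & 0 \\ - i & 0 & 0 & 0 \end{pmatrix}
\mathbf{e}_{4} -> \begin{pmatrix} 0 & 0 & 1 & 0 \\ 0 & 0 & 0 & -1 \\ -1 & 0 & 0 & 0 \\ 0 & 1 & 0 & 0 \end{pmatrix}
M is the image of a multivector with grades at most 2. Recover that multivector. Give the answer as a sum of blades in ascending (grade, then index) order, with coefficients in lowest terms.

Method: the blade images are trace-orthogonal — tr(rho(e_A) rho(e_B)^-1) = 4 if A = B and 0 otherwise — and rho(e_A)^-1 = (e_A)^2 * rho(e_A) with (e_A)^2 = +1 or -1, so the coefficient of e_A in the preimage is (e_A)^2 * tr(M rho(e_A))/4.
Nonzero projections over blades of grade <= 2: e_{23}: (e_{23})^2 = -1, tr(M rho(e_{23})) = 6, coefficient -\frac{3}{2}; e_{34}: (e_{34})^2 = -1, tr(M rho(e_{34})) = -7, coefficient \frac{7}{4}. Every other blade of grade <= 2 projects to 0.
Answer: -\frac{3}{2} e_{23} + \frac{7}{4} e_{34}


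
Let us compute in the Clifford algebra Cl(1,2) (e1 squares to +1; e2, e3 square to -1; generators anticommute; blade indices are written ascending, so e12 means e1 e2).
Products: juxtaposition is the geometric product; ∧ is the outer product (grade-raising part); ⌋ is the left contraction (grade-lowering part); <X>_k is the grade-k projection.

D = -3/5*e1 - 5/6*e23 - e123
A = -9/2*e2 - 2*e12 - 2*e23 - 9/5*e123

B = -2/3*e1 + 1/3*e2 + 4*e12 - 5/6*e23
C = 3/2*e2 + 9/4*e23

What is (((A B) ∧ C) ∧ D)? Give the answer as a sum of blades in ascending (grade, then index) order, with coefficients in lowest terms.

step 1: -49/6 - 113/6*e1 - 4/3*e2 - 697/60*e3 - 3*e12 - 154/15*e13 + 6/5*e23 + 4/3*e123
step 2: -49/4*e2 - 113/4*e12 - 19/20*e23 - 1079/40*e123
step 3: -147/20*e12 + 57/100*e123
Answer: -147/20*e12 + 57/100*e123


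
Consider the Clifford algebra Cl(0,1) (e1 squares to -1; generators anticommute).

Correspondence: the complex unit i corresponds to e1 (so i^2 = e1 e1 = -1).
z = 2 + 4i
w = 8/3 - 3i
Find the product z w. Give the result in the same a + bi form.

In blades: z = 2 + 4*e1, w = 8/3 - 3*e1.
Distribute z over w term by term (generator squares from the signature, products reordered to ascending indices): (2)*w = 16/3 - 6*e1; (4*e1)*w = 12 + 32/3*e1.
Sum: 52/3 + 14/3*e1; translating back through the correspondence:
Answer: 52/3 + 14/3*i


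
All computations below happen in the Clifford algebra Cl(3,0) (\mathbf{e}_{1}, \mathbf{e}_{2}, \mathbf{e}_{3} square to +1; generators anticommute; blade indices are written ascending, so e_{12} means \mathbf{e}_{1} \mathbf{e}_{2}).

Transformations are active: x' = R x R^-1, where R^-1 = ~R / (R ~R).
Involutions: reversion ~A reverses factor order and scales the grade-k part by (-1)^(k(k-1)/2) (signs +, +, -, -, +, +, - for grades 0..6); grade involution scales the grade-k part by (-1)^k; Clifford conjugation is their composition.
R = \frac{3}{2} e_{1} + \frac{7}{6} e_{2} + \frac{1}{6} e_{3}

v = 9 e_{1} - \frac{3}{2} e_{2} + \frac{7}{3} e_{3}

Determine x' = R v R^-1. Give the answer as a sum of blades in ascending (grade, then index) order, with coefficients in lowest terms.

~R = \frac{3}{2} e_{1} + \frac{7}{6} e_{2} + \frac{1}{6} e_{3}, and R ~R = \frac{131}{36}, so R^-1 = ~R / (\frac{131}{36}).
R v = \frac{437}{36} - \frac{51}{4} e_{12} + 2 e_{13} + \frac{107}{36} e_{23}
Answer: \frac{132}{131} e_{1} + \frac{7297}{786} e_{2} - \frac{160}{131} e_{3}


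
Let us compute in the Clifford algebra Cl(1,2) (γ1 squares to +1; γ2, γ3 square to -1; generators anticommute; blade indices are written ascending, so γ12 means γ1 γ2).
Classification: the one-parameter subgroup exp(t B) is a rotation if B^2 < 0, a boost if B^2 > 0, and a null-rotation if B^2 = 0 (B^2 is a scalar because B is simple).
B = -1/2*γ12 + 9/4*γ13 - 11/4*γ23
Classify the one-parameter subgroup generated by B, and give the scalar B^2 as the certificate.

B^2 term by term: the squares give (-1/2)^2*(γ12)^2 + (9/4)^2*(γ13)^2 + (-11/4)^2*(γ23)^2 = 1/4*(+1) + 81/16*(+1) + 121/16*(-1) = -9/4 (each basis 2-blade squares to minus the product of its generators' squares); cross terms between blades sharing an index anticommute and cancel. So B^2 = -9/4.
Answer: rotation, certificate B^2 = -9/4. Why this suffices: the scalar -9/4 survives any versor conjugation, so its sign alone determines the class however B is presented.


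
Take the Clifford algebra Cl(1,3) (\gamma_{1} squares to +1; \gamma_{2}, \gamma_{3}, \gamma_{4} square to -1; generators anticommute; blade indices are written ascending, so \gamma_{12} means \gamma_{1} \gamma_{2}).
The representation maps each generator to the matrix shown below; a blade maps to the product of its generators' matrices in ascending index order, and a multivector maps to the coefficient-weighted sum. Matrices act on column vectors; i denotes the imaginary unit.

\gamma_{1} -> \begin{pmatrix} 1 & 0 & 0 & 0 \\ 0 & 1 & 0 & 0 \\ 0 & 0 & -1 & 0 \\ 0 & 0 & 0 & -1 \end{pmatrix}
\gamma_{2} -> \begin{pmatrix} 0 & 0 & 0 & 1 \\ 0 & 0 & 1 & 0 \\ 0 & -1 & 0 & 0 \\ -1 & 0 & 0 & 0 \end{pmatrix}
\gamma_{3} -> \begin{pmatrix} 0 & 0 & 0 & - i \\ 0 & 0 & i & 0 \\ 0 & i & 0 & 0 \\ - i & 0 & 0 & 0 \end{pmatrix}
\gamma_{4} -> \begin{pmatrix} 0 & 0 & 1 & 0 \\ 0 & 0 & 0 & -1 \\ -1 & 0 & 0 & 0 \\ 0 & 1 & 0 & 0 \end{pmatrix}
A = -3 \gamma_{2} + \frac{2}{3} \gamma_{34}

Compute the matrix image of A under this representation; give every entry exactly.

Bivector images (products of the table entries): rho(\gamma_{34}) = rho(\gamma_{3})rho(\gamma_{4}) = \begin{pmatrix} 0 & - i & 0 & 0 \\ - i & 0 & 0 & 0 \\ 0 & 0 & 0 & - i \\ 0 & 0 & - i & 0 \end{pmatrix}.
M = (-3)*rho(\gamma_{2}) + (\frac{2}{3})*rho(\gamma_{34}), summed entrywise:
Answer: \begin{pmatrix} 0 & - \frac{2 i}{3} & 0 & -3 \\ - \frac{2 i}{3} & 0 & -3 & 0 \\ 0 & 3 & 0 & - \frac{2 i}{3} \\ 3 & 0 & - \frac{2 i}{3} & 0 \end{pmatrix}


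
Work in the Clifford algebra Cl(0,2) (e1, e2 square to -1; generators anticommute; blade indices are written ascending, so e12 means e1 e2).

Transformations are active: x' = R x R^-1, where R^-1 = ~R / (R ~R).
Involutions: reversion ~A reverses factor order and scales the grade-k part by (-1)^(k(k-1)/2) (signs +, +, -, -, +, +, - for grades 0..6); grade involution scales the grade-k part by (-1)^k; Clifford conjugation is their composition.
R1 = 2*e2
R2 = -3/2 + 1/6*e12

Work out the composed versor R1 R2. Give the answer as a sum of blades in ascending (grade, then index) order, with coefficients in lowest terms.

Distribute over the terms of R1 (each basis-blade product reordered to ascending indices, repeated generators contracted through their squares):
(2*e2) R2 = 1/3*e1 - 3*e2
Answer: 1/3*e1 - 3*e2


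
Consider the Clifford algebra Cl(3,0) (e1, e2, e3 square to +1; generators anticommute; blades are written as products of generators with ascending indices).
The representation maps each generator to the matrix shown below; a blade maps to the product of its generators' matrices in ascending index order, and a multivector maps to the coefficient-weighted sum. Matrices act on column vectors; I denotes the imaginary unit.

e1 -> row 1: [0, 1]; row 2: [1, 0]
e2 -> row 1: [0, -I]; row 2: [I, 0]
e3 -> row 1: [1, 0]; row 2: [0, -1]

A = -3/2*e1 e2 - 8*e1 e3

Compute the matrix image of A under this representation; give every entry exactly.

Bivector images (products of the table entries): rho(e1 e2) = rho(e1)rho(e2) = row 1: [I, 0]; row 2: [0, -I]; rho(e1 e3) = rho(e1)rho(e3) = row 1: [0, -1]; row 2: [1, 0].
M = (-3/2)*rho(e1 e2) + (-8)*rho(e1 e3), summed entrywise:
Answer: row 1: [-3*I/2, 8]; row 2: [-8, 3*I/2]


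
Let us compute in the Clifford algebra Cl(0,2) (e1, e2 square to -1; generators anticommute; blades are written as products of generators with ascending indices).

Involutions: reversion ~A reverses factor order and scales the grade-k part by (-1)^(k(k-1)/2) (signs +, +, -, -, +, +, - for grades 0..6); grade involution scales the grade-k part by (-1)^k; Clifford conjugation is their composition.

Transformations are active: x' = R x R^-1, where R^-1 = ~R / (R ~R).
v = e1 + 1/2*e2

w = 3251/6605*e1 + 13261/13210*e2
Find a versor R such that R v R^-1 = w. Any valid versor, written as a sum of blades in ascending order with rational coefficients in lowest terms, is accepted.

The midline construction: v and w both square to -5/4, so reflecting in their sum 9856/6605*e1 + 9933/6605*e2 exchanges them.
Answer: 9856/6605*e1 + 9933/6605*e2


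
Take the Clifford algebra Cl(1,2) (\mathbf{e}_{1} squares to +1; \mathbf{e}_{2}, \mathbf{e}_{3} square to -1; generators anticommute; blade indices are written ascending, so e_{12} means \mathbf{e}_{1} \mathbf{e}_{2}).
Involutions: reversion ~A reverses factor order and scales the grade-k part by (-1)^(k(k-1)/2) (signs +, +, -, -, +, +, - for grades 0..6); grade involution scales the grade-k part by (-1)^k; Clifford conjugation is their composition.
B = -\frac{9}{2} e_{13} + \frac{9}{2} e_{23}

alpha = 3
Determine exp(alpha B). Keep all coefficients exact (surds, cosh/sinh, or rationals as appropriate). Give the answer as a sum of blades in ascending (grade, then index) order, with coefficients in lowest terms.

B^2 term by term: the squares give (-\frac{9}{2})^2*(e_{13})^2 + (\frac{9}{2})^2*(e_{23})^2 = \frac{81}{4}*(+1) + \frac{81}{4}*(-1) = 0 (each basis 2-blade squares to minus the product of its generators' squares); cross terms between blades sharing an index anticommute and cancel. So B^2 = 0.
B^2 = 0, and the exponential is exactly linear here: exp(alpha B) = 1 + alpha B (parabolic case).
Answer: 1 - \frac{27}{2} e_{13} + \frac{27}{2} e_{23}


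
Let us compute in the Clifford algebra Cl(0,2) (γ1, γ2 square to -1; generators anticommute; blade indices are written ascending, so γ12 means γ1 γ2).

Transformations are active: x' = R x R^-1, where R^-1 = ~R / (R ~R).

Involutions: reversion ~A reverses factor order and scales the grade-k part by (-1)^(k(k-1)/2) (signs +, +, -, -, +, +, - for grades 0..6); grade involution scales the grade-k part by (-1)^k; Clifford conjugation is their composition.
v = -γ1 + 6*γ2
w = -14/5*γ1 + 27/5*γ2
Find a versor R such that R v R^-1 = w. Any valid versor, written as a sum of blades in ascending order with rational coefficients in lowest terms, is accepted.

Equal squares first: v^2 = w^2 = -37. Then v + w = -19/5*γ1 + 57/5*γ2 is a versor taking v to w, provided it is invertible.
Answer: -19/5*γ1 + 57/5*γ2


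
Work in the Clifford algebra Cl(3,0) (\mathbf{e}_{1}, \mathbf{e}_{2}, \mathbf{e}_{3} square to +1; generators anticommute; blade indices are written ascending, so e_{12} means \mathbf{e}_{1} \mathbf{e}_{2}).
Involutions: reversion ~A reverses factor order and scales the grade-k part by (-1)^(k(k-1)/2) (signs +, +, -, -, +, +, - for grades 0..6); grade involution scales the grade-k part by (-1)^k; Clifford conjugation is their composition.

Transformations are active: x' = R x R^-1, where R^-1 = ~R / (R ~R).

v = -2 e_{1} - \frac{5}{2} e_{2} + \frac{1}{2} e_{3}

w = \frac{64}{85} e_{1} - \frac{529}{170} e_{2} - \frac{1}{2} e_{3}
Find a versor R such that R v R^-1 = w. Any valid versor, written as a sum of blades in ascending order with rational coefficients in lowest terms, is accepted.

Sketch: the shared square \frac{21}{2} makes R = v + w = -\frac{106}{85} e_{1} - \frac{477}{85} e_{2} the natural versor; its sandwich fixes that direction, negates (v - w)/2, and sends v to w.
Answer: -\frac{106}{85} e_{1} - \frac{477}{85} e_{2}


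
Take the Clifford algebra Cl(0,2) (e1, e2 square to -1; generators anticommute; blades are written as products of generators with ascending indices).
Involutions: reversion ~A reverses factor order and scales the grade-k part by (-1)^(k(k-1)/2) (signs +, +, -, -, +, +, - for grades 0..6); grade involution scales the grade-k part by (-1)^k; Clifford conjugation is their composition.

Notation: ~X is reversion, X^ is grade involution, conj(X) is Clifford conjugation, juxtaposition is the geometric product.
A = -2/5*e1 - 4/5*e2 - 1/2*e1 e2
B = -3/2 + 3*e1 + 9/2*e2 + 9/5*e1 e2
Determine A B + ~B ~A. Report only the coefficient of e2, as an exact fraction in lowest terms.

first term: 57/10 + 141/100*e1 + 21/50*e2 + 27/20*e1 e2
second term: 57/10 + 141/100*e1 + 21/50*e2 - 27/20*e1 e2
Answer: 21/25


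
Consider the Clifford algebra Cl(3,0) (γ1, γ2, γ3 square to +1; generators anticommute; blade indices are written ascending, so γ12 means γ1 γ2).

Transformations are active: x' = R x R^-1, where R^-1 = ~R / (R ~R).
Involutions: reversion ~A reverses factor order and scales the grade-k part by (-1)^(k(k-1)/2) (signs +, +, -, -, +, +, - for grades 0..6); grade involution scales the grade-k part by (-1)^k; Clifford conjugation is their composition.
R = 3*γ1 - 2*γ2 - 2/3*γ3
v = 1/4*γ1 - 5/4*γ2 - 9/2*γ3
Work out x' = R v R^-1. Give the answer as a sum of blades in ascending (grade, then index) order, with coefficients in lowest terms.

~R = 3*γ1 - 2*γ2 - 2/3*γ3, and R ~R = 121/9, so R^-1 = ~R / (121/9).
R v = 25/4 - 13/4*γ12 - 40/3*γ13 + 49/6*γ23
Answer: 1229/484*γ1 - 295/484*γ2 + 939/242*γ3


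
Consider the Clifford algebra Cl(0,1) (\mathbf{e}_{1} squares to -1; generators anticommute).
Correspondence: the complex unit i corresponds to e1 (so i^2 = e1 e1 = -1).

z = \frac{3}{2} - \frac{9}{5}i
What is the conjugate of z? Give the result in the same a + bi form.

In blades: z = \frac{3}{2} - \frac{9}{5} e_{1}.
Conjugation here is Clifford conjugation: the scalar is fixed and the grade-1 and grade-2 blades all flip sign, giving \frac{3}{2} + \frac{9}{5} e_{1}; translating back:
Answer: \frac{3}{2} + \frac{9}{5}i


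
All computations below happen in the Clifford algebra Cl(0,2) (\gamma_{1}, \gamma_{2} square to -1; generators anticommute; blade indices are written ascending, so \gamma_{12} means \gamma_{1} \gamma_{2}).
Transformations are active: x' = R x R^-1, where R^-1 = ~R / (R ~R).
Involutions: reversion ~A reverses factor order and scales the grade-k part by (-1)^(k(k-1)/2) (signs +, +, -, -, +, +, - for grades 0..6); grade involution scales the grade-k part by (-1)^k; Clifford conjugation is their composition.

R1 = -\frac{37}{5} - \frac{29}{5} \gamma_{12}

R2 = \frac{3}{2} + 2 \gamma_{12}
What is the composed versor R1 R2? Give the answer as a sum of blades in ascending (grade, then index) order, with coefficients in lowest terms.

Distribute over the terms of R1 (each basis-blade product reordered to ascending indices, repeated generators contracted through their squares):
(-\frac{37}{5}) R2 = -\frac{111}{10} - \frac{74}{5} \gamma_{12}
(-\frac{29}{5} \gamma_{12}) R2 = \frac{58}{5} - \frac{87}{10} \gamma_{12}
Summing the partial products and collecting blades:
Answer: \frac{1}{2} - \frac{47}{2} \gamma_{12}


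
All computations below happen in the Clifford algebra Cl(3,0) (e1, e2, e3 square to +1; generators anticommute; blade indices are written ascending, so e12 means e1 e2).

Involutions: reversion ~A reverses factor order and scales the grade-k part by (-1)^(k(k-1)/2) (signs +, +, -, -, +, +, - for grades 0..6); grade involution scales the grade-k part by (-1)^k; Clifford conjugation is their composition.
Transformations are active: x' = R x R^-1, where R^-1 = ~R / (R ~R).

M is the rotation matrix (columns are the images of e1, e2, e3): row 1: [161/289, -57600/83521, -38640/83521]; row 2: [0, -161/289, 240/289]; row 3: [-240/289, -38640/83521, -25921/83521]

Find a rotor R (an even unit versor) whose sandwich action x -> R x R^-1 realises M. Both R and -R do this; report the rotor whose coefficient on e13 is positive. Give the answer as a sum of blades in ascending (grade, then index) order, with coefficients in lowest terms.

Method: write R = a + b12*e12 + b13*e13 + b23*e23 with a^2 + b12^2 + b13^2 + b23^2 = 1 (so R^-1 = ~R). Expanding the columns R e_j ~R gives tr M = 4a^2 - 1 and, from the antisymmetric part, M21 - M12 = -4a*b12, M13 - M31 = 4a*b13, M32 - M23 = -4a*b23.
Here tr M = -25921/83521, so a^2 = (1 + tr M)/4 = 14400/83521 and a = ±120/289. Taking a = 120/289: M21 - M12 = 57600/83521, M13 - M31 = 30720/83521, M32 - M23 = -108000/83521, giving b12 = -120/289, b13 = 64/289, b23 = 225/289, i.e. R = 120/289 - 120/289*e12 + 64/289*e13 + 225/289*e23.
Its e13 coefficient is already positive.
Answer: 120/289 - 120/289*e12 + 64/289*e13 + 225/289*e23. Why the constraint matters: R and -R act identically through the sandwich — M has trace -25921/83521 either way — so only the sign condition on e13 picks one of the two preimages.


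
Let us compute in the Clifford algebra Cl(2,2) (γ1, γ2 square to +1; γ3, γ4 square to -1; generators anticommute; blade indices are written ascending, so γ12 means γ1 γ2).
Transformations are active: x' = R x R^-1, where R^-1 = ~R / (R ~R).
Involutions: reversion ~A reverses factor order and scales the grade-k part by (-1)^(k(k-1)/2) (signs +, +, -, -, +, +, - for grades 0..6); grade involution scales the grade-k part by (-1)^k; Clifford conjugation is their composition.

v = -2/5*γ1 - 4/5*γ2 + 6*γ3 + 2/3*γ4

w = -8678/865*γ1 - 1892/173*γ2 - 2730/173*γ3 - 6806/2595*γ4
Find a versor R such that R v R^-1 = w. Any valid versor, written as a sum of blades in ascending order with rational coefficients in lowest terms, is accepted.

Construction: equal norms (both -1604/45) license R = v + w = -9024/865*γ1 - 10152/865*γ2 - 1692/173*γ3 - 1692/865*γ4 — nothing changes along that direction, while (v - w)/2 changes sign, so v maps onto w.
Answer: -9024/865*γ1 - 10152/865*γ2 - 1692/173*γ3 - 1692/865*γ4


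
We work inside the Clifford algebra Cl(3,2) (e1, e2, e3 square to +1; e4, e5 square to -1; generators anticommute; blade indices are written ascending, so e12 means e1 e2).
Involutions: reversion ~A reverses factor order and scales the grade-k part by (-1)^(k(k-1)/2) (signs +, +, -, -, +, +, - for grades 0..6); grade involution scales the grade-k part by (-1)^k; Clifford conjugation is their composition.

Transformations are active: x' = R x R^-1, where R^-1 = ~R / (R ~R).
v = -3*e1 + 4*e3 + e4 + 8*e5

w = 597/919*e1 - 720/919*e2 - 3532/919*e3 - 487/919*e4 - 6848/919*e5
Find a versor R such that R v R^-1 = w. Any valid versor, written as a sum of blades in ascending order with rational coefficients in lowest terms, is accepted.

Why this works: both vectors square to -40, so q(v) = q(w) and R = v + w = -2160/919*e1 - 720/919*e2 + 144/919*e3 + 432/919*e4 + 504/919*e5 carries v to w — its own direction survives, the complement (v - w)/2 flips.
Answer: -2160/919*e1 - 720/919*e2 + 144/919*e3 + 432/919*e4 + 504/919*e5


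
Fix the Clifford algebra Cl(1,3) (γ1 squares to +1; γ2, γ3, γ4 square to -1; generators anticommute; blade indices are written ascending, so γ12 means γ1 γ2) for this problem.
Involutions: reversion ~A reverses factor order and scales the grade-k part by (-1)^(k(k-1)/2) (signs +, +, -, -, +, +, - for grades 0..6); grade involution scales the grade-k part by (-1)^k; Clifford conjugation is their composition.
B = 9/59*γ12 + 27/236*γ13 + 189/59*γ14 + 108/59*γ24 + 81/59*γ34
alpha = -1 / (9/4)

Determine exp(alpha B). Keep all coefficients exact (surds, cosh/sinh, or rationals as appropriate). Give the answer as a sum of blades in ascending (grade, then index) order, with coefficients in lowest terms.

B^2 term by term: the squares give (9/59)^2*(γ12)^2 + (27/236)^2*(γ13)^2 + (189/59)^2*(γ14)^2 + (108/59)^2*(γ24)^2 + (81/59)^2*(γ34)^2 = 81/3481*(+1) + 729/55696*(+1) + 35721/3481*(+1) + 11664/3481*(-1) + 6561/3481*(-1) = 81/16 (each basis 2-blade squares to minus the product of its generators' squares); cross terms between blades sharing an index anticommute and cancel; the commuting (index-disjoint) pairs give grade-4 terms 2*c*c'*(blade product), which cancel blade by blade — γ1234: 1458/3481 - 1458/3481 = 0 — confirming B is simple. So B^2 = 81/16.
B^2 = 81/16 — the series telescopes hyperbolically here: l = 9/4, alpha*l = -1, so exp(alpha B) = cosh(-1) + (sinh(-1)/(9/4))*B = cosh(1) + (-4*sinh(1)/9)*B.
Answer: cosh(1) - 4*sinh(1)/59*γ12 - 3*sinh(1)/59*γ13 - 84*sinh(1)/59*γ14 - 48*sinh(1)/59*γ24 - 36*sinh(1)/59*γ34


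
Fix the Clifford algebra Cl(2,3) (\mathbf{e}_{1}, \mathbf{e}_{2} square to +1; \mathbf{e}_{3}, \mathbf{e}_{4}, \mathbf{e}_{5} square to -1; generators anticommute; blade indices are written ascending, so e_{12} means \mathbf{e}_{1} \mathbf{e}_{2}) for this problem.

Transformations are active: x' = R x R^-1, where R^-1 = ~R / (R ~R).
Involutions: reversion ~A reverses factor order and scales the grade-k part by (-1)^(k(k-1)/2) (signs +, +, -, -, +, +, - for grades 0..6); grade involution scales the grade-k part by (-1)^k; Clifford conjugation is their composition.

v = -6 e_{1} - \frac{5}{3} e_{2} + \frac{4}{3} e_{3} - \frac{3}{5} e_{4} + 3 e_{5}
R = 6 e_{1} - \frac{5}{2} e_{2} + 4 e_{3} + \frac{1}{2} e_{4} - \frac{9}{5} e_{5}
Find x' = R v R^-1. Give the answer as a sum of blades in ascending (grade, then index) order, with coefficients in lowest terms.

~R = 6 e_{1} - \frac{5}{2} e_{2} + 4 e_{3} + \frac{1}{2} e_{4} - \frac{9}{5} e_{5}, and R ~R = \frac{569}{25}, so R^-1 = ~R / (\frac{569}{25}).
R v = -\frac{472}{15} - 25 e_{12} + 32 e_{13} - \frac{3}{5} e_{14} + \frac{36}{5} e_{15} + \frac{10}{3} e_{23} + \frac{7}{3} e_{24} - \frac{21}{2} e_{25} - \frac{46}{15} e_{34} + \frac{72}{5} e_{35} + \frac{21}{50} e_{45}
Answer: -\frac{6026}{569} e_{1} + \frac{14645}{1707} e_{2} - \frac{7052}{569} e_{3} - \frac{6679}{8535} e_{4} + \frac{1125}{569} e_{5}


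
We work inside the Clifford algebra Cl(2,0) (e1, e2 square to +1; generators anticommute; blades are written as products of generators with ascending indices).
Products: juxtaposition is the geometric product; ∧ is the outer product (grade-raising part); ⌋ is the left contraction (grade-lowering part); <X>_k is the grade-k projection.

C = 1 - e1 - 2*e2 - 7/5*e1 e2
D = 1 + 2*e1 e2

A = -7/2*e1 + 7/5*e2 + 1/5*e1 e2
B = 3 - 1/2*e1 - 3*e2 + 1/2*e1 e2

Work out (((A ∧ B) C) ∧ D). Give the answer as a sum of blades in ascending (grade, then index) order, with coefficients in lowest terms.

step 1: -21/2*e1 + 21/5*e2 + 59/5*e1 e2
step 2: 931/50 - 1411/50*e1 + 307/10*e2 + 37*e1 e2
step 3: 931/50 - 1411/50*e1 + 307/10*e2 + 1856/25*e1 e2
Answer: 931/50 - 1411/50*e1 + 307/10*e2 + 1856/25*e1 e2


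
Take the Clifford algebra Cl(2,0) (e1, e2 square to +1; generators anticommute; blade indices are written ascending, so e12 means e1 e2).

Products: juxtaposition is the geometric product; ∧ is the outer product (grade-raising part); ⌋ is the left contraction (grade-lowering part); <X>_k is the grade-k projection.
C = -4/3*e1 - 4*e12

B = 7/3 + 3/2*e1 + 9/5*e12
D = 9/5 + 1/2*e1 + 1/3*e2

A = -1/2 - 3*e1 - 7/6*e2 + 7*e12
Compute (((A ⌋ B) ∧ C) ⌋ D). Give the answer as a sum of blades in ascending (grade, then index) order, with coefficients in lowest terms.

step 1: -274/15 + 27/20*e1 - 27/5*e2 - 9/10*e12
step 2: 1096/45*e1 + 988/15*e12
step 3: 548/45
Answer: 548/45


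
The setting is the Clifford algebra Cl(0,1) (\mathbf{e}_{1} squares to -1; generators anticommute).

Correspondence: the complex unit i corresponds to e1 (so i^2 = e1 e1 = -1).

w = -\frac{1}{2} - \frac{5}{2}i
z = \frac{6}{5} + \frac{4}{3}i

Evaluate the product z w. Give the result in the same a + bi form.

In blades: z = \frac{6}{5} + \frac{4}{3} e_{1}, w = -\frac{1}{2} - \frac{5}{2} e_{1}.
Distribute z over w term by term (generator squares from the signature, products reordered to ascending indices): (\frac{6}{5})*w = -\frac{3}{5} - 3 e_{1}; (\frac{4}{3} e_{1})*w = \frac{10}{3} - \frac{2}{3} e_{1}.
Sum: \frac{41}{15} - \frac{11}{3} e_{1}; translating back through the correspondence:
Answer: \frac{41}{15} - \frac{11}{3}i


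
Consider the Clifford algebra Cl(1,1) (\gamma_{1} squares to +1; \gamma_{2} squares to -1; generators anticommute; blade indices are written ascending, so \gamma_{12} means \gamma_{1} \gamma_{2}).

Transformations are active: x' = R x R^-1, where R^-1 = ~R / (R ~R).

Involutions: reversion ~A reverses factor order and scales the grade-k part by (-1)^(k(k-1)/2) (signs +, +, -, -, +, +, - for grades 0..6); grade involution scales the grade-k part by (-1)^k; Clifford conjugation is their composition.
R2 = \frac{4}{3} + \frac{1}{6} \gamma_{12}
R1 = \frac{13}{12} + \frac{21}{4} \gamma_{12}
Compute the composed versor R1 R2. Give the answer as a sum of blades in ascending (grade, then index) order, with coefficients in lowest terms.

Distribute over the terms of R1 (each basis-blade product reordered to ascending indices, repeated generators contracted through their squares):
(\frac{13}{12}) R2 = \frac{13}{9} + \frac{13}{72} \gamma_{12}
(\frac{21}{4} \gamma_{12}) R2 = \frac{7}{8} + 7 \gamma_{12}
Summing the partial products and collecting blades:
Answer: \frac{167}{72} + \frac{517}{72} \gamma_{12}


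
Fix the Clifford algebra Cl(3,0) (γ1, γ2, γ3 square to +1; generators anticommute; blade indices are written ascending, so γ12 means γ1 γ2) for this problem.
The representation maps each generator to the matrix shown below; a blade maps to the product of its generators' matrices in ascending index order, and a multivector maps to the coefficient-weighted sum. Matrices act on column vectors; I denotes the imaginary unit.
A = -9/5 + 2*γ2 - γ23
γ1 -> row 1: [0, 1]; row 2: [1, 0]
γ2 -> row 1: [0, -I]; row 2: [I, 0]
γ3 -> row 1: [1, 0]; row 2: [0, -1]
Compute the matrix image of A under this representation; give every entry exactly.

Bivector images (products of the table entries): rho(γ23) = rho(γ2)rho(γ3) = row 1: [0, I]; row 2: [I, 0].
M = (-9/5)*1 + (2)*rho(γ2) + (-1)*rho(γ23), summed entrywise (1 is the identity matrix):
Answer: row 1: [-9/5, -3*I]; row 2: [I, -9/5]


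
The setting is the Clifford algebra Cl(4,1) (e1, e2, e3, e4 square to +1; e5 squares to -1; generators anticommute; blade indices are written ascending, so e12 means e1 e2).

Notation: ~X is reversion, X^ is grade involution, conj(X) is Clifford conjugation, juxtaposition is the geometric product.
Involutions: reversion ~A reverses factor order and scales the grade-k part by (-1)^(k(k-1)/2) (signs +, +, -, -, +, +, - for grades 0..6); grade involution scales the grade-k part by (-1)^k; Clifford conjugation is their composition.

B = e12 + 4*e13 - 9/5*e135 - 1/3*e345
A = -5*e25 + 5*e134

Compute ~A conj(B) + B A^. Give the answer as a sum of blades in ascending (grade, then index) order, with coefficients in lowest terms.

first term: -20*e4 + 10/3*e15 - 9*e45 - 9*e123 + 20/3*e234 + 20*e1235
second term: 20*e4 - 10/3*e15 + 9*e45 - 9*e123 + 20/3*e234 + 20*e1235
Answer: -18*e123 + 40/3*e234 + 40*e1235


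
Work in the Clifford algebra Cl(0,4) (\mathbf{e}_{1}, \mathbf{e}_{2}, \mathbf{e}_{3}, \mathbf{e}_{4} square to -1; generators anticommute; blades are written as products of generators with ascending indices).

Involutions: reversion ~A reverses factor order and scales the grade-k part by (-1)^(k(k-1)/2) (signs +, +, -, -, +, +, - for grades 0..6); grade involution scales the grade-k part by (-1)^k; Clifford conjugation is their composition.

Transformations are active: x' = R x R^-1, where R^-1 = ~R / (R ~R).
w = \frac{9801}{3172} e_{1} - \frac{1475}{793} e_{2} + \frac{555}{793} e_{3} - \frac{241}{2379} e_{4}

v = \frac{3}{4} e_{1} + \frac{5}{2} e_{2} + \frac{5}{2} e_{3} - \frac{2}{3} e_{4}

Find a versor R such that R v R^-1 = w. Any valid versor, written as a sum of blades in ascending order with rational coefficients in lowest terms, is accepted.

Reasoning: v^2 = w^2 = -\frac{1945}{144} since conjugation preserves the quadratic form; R = v + w = \frac{3045}{793} e_{1} + \frac{1015}{1586} e_{2} + \frac{5075}{1586} e_{3} - \frac{609}{793} e_{4} is then valid when invertible, keeping its own part and reversing (v - w)/2.
Answer: \frac{3045}{793} e_{1} + \frac{1015}{1586} e_{2} + \frac{5075}{1586} e_{3} - \frac{609}{793} e_{4}


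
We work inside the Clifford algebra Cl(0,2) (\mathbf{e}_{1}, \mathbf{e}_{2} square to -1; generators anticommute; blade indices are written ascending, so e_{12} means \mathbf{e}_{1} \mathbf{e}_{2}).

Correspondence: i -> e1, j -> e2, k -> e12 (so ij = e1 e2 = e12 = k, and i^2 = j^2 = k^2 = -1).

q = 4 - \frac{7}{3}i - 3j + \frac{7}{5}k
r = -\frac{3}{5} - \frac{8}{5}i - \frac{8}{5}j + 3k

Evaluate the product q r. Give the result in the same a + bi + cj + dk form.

In blades: q = 4 - \frac{7}{3} e_{1} - 3 e_{2} + \frac{7}{5} e_{12}, r = -\frac{3}{5} - \frac{8}{5} e_{1} - \frac{8}{5} e_{2} + 3 e_{12}.
Distribute q over r term by term (generator squares from the signature, products reordered to ascending indices): (4)*r = -\frac{12}{5} - \frac{32}{5} e_{1} - \frac{32}{5} e_{2} + 12 e_{12}; (-\frac{7}{3} e_{1})*r = -\frac{56}{15} + \frac{7}{5} e_{1} + 7 e_{2} + \frac{56}{15} e_{12}; (-3 e_{2})*r = -\frac{24}{5} - 9 e_{1} + \frac{9}{5} e_{2} - \frac{24}{5} e_{12}; (\frac{7}{5} e_{12})*r = -\frac{21}{5} + \frac{56}{25} e_{1} - \frac{56}{25} e_{2} - \frac{21}{25} e_{12}.
Sum: -\frac{227}{15} - \frac{294}{25} e_{1} + \frac{4}{25} e_{2} + \frac{757}{75} e_{12}; translating back through the correspondence:
Answer: -\frac{227}{15} - \frac{294}{25}i + \frac{4}{25}j + \frac{757}{75}k


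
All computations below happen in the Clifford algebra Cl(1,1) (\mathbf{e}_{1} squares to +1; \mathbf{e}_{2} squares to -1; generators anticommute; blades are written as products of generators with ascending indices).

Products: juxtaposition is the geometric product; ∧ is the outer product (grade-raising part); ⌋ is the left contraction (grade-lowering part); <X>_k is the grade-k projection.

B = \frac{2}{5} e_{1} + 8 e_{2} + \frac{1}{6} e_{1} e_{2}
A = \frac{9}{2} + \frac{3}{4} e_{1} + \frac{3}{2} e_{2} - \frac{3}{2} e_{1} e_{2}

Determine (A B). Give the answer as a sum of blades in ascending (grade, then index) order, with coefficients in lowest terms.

step 1: -\frac{239}{20} + \frac{281}{20} e_{1} + \frac{1469}{40} e_{2} + \frac{123}{20} e_{1} e_{2}
Answer: -\frac{239}{20} + \frac{281}{20} e_{1} + \frac{1469}{40} e_{2} + \frac{123}{20} e_{1} e_{2}


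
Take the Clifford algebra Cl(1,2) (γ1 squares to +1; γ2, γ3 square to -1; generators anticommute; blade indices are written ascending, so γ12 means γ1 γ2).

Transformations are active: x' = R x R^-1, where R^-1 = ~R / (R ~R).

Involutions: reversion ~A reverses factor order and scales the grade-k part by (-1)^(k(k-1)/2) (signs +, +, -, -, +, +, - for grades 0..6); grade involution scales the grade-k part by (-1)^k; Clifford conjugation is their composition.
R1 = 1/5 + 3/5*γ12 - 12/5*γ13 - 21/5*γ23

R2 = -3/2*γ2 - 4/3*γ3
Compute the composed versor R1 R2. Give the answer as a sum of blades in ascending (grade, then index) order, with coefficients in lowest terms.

Distribute over the terms of R2 (each basis-blade product reordered to ascending indices, repeated generators contracted through their squares):
R1 (-3/2*γ2) = 9/10*γ1 - 3/10*γ2 + 63/10*γ3 - 18/5*γ123
R1 (-4/3*γ3) = -16/5*γ1 - 28/5*γ2 - 4/15*γ3 - 4/5*γ123
Summing the partial products and collecting blades:
Answer: -23/10*γ1 - 59/10*γ2 + 181/30*γ3 - 22/5*γ123


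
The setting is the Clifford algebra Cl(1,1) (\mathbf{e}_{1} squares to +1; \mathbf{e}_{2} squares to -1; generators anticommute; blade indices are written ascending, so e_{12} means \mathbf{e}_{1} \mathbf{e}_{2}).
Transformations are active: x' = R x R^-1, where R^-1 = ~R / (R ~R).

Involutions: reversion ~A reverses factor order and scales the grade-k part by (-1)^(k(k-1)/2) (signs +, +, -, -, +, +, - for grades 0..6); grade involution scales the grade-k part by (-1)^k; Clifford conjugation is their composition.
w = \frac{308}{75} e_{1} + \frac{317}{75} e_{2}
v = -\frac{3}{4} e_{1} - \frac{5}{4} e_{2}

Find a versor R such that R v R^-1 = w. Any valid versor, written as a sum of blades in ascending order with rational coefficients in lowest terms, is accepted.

Here q(v) = q(w) = -1; the classical choice R = v + w = \frac{1007}{300} e_{1} + \frac{893}{300} e_{2} then realises v -> w under the sandwich.
Answer: \frac{1007}{300} e_{1} + \frac{893}{300} e_{2}


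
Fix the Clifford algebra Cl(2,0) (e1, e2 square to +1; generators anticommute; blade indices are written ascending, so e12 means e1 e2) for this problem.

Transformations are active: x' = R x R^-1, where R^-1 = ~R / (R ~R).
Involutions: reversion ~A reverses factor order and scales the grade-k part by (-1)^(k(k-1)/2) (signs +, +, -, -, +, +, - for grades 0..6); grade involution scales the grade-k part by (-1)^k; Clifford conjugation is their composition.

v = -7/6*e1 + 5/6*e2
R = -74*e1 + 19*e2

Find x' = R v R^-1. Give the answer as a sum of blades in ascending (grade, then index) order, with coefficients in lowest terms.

~R = -74*e1 + 19*e2, and R ~R = 5837, so R^-1 = ~R / (5837).
R v = 613/6 - 79/2*e12
Answer: -49865/35022*e1 - 5891/35022*e2


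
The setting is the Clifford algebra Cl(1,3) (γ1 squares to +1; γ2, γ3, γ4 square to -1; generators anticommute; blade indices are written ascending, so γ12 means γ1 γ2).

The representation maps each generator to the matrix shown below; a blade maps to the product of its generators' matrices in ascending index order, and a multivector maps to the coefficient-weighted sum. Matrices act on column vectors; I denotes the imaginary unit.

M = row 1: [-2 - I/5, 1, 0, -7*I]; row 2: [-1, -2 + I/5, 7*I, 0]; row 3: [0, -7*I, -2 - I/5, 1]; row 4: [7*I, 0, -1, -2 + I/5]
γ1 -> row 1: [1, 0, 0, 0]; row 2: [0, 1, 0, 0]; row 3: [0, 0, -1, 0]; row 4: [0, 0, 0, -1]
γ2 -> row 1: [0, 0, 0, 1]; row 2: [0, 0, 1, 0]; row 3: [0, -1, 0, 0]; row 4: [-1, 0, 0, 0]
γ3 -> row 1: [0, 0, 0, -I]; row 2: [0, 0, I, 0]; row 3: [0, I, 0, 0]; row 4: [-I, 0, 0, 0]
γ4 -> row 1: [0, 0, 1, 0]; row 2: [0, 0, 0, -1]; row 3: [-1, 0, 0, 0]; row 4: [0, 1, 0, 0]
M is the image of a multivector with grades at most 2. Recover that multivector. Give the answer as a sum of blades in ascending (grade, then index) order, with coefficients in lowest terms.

Method: the blade images are trace-orthogonal — tr(rho(e_A) rho(e_B)^-1) = 4 if A = B and 0 otherwise — and rho(e_A)^-1 = (e_A)^2 * rho(e_A) with (e_A)^2 = +1 or -1, so the coefficient of e_A in the preimage is (e_A)^2 * tr(M rho(e_A))/4.
Nonzero projections over blades of grade <= 2: 1: (1)^2 = +1, tr(M 1) = -8, coefficient -2; γ13: (γ13)^2 = +1, tr(M rho(γ13)) = 28, coefficient 7; γ23: (γ23)^2 = -1, tr(M rho(γ23)) = -4/5, coefficient 1/5; γ24: (γ24)^2 = -1, tr(M rho(γ24)) = -4, coefficient 1. Every other blade of grade <= 2 projects to 0.
Answer: -2 + 7*γ13 + 1/5*γ23 + γ24


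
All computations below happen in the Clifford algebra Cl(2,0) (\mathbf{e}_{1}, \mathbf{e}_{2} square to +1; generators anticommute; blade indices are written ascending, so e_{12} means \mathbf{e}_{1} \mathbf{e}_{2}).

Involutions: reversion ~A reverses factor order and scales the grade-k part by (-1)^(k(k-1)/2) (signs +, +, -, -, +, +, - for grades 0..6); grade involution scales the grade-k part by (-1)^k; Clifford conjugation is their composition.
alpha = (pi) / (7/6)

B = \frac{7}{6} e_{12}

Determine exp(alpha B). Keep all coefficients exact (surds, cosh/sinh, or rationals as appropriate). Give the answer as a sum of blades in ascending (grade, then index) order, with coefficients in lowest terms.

B^2 = (\frac{7}{6})^2*(e_{12})^2 = \frac{49}{36}*(-1) = -\frac{49}{36} (a basis 2-blade squares to minus the product of its generators' squares).
B^2 = -\frac{49}{36} — the negative square puts this in the circular regime; l = \frac{7}{6}, alpha*l = \pi, so exp(alpha B) = cos(\pi) + (sin(\pi)/(\frac{7}{6}))*B = -1 + (0)*B.
Answer: -1


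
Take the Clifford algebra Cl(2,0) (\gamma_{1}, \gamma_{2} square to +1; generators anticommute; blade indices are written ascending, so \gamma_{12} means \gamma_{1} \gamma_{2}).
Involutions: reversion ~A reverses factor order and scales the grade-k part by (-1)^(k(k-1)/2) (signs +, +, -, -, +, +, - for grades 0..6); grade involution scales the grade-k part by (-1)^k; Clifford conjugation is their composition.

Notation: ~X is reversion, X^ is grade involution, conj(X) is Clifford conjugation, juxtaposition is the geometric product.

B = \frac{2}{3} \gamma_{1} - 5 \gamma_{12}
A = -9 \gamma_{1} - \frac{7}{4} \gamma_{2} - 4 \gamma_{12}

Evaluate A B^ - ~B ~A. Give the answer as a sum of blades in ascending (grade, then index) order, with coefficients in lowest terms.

first term: -14 - \frac{35}{4} \gamma_{1} + \frac{127}{3} \gamma_{2} - \frac{7}{6} \gamma_{12}
second term: -26 - \frac{35}{4} \gamma_{1} + \frac{143}{3} \gamma_{2} - \frac{7}{6} \gamma_{12}
Answer: 12 - \frac{16}{3} \gamma_{2}


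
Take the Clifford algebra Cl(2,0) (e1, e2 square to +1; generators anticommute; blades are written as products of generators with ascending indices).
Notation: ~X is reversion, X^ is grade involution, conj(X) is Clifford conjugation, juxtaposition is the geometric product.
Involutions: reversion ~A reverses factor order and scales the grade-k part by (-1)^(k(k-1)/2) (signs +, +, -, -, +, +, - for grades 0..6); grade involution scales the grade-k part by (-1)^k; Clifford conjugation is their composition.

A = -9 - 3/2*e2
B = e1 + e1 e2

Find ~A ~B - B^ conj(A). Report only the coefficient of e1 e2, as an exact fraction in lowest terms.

first term: -21/2*e1 + 21/2*e1 e2
second term: 21/2*e1 - 21/2*e1 e2
Answer: 21
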